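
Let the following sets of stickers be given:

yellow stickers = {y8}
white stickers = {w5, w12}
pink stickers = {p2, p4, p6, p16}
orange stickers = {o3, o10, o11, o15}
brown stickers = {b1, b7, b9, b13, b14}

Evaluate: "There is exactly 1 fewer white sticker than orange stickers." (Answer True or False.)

False

white stickers: 2.
orange stickers: 4.
The claim requires 4 − 2 (= 2) to equal 1, which does not hold.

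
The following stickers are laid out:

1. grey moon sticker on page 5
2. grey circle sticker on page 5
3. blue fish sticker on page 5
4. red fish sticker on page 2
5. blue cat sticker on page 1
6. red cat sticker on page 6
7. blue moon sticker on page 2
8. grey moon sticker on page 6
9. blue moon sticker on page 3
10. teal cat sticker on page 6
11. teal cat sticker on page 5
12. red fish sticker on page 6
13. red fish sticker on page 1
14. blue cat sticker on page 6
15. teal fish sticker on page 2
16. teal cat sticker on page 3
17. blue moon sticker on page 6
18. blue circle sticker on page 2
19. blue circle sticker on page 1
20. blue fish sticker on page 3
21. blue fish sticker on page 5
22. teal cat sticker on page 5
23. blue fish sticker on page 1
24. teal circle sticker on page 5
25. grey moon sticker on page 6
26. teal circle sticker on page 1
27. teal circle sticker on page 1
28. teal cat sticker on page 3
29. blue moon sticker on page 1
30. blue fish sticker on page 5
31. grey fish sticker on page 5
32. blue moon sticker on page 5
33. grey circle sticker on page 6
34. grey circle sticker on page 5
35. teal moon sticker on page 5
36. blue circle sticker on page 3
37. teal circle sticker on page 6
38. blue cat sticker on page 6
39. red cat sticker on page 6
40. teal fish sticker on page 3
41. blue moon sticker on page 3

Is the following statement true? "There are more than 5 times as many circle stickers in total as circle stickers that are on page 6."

There are 10 circle stickers.
There are 2 circle stickers on page 6.
The claim requires 10 > 5 × 2 = 10, which does not hold.

False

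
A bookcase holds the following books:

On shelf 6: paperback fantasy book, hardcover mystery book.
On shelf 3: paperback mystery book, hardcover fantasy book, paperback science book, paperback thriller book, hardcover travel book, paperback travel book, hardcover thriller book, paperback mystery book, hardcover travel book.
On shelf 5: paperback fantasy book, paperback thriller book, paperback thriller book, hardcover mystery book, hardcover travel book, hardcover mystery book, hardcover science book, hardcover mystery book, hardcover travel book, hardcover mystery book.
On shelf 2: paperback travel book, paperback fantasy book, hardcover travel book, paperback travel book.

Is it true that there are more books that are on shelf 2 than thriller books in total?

There are 4 books on shelf 2.
There are 4 thriller books.
The claim requires 4 > 4, which does not hold.

False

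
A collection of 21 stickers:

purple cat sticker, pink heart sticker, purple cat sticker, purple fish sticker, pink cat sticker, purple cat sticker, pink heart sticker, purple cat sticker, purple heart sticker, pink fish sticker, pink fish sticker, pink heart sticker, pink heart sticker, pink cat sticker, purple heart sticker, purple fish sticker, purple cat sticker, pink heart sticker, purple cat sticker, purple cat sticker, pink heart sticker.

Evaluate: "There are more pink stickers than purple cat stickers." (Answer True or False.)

There are 10 pink stickers.
There are 7 purple cat stickers.
The claim requires 10 > 7, which holds.

True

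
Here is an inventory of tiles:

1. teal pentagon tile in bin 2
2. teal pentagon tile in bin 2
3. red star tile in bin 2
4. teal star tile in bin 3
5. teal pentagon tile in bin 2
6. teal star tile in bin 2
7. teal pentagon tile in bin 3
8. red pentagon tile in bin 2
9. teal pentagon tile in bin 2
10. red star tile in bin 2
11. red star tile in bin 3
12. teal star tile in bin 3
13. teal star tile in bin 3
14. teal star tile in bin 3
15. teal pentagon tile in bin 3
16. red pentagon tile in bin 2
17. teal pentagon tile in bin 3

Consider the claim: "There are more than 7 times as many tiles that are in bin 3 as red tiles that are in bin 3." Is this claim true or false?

True

There are 8 tiles in bin 3.
There is 1 red tile in bin 3.
The claim requires 8 > 7 × 1 = 7, which holds.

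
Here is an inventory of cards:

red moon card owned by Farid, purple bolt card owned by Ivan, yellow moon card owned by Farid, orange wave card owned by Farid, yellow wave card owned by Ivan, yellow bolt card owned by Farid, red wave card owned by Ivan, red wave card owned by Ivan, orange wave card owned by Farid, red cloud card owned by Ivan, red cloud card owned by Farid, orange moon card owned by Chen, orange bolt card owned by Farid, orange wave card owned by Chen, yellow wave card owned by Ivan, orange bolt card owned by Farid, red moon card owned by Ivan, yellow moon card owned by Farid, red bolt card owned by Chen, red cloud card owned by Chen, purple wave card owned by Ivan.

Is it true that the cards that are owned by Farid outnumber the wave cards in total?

|cards owned by Farid| = 9.
|wave cards| = 8.
The claim requires 9 > 8, which holds.

True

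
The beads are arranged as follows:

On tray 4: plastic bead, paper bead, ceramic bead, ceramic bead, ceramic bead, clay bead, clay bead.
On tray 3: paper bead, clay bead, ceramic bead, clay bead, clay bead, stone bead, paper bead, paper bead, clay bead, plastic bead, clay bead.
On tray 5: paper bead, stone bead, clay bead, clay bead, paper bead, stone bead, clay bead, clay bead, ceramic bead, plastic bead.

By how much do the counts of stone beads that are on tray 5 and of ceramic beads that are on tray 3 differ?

1

stone beads on tray 5: 2. ceramic beads on tray 3: 1.
|2 − 1| = 2 − 1 = 1.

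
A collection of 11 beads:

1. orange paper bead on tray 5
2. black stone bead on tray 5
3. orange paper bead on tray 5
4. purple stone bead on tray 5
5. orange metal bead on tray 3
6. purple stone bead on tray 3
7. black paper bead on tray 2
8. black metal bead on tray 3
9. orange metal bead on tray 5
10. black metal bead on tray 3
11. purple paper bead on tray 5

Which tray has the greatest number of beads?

tray 5

Counts by tray: tray 5→6, tray 3→4, tray 2→1.
The maximum is 6, held uniquely by tray 5.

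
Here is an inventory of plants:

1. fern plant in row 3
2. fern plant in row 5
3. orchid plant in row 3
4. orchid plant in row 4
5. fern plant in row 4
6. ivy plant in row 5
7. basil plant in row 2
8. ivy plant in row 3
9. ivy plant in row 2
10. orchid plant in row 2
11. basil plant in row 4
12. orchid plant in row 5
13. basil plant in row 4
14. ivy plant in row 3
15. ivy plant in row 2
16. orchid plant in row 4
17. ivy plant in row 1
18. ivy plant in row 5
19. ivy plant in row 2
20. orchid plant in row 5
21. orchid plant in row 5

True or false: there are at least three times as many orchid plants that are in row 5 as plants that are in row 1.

orchid plants in row 5: 3.
plants in row 1: 1.
The claim requires 3 ≥ 3 × 1 = 3, which holds.

True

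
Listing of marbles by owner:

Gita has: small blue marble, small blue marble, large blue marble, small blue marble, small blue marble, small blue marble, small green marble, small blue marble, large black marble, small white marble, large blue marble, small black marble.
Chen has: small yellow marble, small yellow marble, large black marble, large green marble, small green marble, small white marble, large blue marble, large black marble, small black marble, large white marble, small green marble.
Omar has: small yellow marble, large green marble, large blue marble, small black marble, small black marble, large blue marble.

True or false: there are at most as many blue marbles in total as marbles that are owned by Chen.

True

|blue marbles| = 11.
|marbles owned by Chen| = 11.
The claim requires 11 ≤ 11, which holds.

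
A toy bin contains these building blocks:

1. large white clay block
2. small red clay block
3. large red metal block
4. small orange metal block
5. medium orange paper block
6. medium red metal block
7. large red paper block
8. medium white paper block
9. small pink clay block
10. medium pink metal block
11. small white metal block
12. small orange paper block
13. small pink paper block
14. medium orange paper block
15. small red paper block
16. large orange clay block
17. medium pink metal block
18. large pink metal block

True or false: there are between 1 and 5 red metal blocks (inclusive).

True

There are 2 red metal blocks.
The claim requires 1 ≤ 2 ≤ 5, which holds.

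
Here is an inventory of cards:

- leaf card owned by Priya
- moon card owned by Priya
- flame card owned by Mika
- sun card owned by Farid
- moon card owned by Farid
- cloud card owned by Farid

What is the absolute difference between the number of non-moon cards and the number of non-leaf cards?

non-moon cards: 4. non-leaf cards: 5.
|4 − 5| = 5 − 4 = 1.

1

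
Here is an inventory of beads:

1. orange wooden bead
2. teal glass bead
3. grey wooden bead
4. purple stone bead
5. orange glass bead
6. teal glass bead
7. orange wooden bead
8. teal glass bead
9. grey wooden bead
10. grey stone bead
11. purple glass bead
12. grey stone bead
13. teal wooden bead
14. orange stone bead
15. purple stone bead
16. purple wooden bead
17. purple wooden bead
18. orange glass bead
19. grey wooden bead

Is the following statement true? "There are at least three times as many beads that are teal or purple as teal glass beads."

beads that are teal or purple: 9.
teal glass beads: 3.
The claim requires 9 ≥ 3 × 3 = 9, which holds.

True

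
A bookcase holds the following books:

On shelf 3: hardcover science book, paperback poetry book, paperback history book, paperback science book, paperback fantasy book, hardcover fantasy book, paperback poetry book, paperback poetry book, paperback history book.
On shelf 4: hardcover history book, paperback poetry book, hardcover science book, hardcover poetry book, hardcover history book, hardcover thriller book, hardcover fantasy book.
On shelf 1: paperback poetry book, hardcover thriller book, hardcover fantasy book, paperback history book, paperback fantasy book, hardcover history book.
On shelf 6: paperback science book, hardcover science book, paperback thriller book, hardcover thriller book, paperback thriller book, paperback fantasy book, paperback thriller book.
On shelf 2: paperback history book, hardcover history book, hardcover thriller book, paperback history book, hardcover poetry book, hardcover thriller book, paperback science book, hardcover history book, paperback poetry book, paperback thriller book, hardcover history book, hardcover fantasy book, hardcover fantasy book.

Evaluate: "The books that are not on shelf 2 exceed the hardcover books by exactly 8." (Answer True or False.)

True

|books that are not on shelf 2| = 29.
|hardcover books| = 21.
The claim requires 29 − 21 (= 8) to equal 8, which holds.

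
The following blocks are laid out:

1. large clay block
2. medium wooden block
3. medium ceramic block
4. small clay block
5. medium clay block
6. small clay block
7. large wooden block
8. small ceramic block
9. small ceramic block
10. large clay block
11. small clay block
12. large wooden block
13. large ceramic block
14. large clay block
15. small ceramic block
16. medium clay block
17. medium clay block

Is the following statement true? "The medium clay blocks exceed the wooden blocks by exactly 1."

False

There are 3 medium clay blocks.
There are 3 wooden blocks.
The claim requires 3 − 3 (= 0) to equal 1, which does not hold.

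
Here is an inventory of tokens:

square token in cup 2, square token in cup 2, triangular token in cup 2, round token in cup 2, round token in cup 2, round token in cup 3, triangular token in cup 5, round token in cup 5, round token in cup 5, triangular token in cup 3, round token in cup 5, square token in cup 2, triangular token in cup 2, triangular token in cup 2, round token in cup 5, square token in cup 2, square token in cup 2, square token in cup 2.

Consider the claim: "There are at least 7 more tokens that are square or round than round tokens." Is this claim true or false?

There are 13 tokens that are square or round.
There are 7 round tokens.
The claim requires 13 − 7 = 6 ≥ 7, which does not hold.

False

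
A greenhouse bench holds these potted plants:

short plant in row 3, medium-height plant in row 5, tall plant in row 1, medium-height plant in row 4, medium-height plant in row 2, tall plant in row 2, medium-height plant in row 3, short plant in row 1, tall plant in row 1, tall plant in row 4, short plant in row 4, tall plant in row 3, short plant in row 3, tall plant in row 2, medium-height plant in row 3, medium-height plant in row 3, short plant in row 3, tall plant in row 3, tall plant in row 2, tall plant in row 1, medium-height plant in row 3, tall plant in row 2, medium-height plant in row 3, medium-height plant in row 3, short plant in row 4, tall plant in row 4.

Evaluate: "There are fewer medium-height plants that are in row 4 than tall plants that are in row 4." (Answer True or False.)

True

There is 1 medium-height plant in row 4.
There are 2 tall plants in row 4.
The claim requires 1 < 2, which holds.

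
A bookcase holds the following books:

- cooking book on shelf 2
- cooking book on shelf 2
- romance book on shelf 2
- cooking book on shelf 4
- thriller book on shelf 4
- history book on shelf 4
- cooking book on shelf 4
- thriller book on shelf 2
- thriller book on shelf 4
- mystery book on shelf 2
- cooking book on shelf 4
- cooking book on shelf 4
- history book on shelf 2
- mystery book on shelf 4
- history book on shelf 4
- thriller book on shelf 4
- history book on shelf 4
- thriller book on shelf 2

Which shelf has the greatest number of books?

Counts by shelf: shelf 4→11, shelf 2→7.
The maximum is 11, held uniquely by shelf 4.

shelf 4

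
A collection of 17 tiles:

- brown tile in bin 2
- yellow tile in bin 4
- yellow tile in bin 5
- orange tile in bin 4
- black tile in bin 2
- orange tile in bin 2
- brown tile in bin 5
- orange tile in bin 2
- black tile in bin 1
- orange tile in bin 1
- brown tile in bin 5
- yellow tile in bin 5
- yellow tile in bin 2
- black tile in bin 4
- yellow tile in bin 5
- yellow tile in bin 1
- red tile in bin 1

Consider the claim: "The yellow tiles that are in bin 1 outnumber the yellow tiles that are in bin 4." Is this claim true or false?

yellow tiles in bin 1: 1.
yellow tiles in bin 4: 1.
The claim requires 1 > 1, which does not hold.

False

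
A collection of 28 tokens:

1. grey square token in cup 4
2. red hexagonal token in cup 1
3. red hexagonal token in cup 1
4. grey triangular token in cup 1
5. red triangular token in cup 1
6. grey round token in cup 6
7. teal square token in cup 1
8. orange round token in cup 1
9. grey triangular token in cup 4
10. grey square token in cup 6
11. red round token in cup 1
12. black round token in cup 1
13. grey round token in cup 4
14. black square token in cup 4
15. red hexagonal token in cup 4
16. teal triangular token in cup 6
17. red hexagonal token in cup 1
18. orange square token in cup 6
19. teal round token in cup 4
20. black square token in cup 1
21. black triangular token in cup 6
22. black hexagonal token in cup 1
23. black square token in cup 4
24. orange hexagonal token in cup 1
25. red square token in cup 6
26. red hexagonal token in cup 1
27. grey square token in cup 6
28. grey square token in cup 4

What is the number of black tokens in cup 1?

3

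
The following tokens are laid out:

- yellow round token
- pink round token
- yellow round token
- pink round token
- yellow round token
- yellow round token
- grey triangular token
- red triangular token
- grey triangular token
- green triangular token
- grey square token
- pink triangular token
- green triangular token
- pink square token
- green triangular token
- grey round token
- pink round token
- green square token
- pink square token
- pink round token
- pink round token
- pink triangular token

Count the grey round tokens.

1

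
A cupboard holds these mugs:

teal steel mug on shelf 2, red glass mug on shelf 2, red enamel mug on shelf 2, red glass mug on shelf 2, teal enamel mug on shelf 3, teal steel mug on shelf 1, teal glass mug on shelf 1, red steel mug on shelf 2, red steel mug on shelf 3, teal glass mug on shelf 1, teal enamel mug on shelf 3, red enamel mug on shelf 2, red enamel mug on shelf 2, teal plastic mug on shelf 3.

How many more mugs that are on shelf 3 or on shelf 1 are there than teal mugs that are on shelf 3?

mugs on shelf 3 or on shelf 1: 7.
teal mugs on shelf 3: 3.
7 − 3 = 4.

4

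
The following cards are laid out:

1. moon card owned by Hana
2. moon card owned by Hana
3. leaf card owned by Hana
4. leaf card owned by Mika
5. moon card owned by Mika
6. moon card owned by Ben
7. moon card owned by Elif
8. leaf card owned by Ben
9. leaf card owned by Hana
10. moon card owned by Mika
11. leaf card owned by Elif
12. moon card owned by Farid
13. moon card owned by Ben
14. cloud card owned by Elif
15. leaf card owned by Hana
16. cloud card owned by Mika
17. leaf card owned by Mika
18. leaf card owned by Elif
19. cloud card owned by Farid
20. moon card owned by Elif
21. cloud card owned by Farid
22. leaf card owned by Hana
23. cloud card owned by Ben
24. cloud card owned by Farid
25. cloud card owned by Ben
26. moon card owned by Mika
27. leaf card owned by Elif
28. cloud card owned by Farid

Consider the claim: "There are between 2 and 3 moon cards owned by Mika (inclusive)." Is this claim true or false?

True

moon cards owned by Mika: 3.
The claim requires 2 ≤ 3 ≤ 3, which holds.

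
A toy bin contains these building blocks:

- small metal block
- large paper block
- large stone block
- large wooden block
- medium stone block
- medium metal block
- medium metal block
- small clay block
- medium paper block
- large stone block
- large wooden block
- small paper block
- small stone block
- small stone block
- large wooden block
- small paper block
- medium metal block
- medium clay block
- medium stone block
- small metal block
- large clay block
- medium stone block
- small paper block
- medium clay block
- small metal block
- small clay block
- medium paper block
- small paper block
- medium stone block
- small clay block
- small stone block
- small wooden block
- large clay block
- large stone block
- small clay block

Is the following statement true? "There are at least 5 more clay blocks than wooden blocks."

|clay blocks| = 8.
|wooden blocks| = 4.
The claim requires 8 − 4 = 4 ≥ 5, which does not hold.

False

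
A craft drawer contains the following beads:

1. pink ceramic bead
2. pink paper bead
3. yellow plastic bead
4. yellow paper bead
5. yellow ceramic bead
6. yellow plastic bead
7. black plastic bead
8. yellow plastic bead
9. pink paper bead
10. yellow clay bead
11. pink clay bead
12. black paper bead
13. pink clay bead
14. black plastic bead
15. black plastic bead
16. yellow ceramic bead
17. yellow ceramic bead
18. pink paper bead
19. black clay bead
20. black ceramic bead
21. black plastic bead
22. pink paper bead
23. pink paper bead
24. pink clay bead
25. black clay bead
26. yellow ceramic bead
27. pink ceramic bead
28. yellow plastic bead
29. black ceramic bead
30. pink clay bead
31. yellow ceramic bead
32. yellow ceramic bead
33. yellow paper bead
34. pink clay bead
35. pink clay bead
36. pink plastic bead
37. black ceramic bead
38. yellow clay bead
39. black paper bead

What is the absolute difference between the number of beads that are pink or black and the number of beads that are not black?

3

beads that are pink or black: 25. beads that are not black: 28.
|25 − 28| = 28 − 25 = 3.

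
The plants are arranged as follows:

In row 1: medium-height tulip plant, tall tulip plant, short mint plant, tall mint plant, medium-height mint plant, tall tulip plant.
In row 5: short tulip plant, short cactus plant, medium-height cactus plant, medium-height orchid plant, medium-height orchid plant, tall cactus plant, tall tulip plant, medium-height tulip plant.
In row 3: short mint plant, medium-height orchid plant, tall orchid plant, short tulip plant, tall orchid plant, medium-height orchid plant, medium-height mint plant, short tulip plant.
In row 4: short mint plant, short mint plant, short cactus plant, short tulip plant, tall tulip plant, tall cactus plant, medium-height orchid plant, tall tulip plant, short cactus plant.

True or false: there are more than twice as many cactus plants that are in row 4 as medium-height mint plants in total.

cactus plants in row 4: 3.
medium-height mint plants: 2.
The claim requires 3 > 2 × 2 = 4, which does not hold.

False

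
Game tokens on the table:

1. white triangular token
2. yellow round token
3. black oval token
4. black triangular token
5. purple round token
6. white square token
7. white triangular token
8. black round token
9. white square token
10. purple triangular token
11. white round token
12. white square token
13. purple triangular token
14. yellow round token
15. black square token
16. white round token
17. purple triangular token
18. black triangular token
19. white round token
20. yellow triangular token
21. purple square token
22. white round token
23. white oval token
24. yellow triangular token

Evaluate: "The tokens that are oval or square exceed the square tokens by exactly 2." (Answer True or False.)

True

|tokens that are oval or square| = 7.
|square tokens| = 5.
The claim requires 7 − 5 (= 2) to equal 2, which holds.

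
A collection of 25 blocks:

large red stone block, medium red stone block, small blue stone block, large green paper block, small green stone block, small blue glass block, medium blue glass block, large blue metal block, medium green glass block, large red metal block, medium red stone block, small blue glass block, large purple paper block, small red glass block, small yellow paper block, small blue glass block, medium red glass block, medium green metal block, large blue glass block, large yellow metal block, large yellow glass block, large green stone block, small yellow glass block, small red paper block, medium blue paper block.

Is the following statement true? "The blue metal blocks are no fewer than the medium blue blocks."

blue metal blocks: 1.
medium blue blocks: 2.
The claim requires 1 ≥ 2, which does not hold.

False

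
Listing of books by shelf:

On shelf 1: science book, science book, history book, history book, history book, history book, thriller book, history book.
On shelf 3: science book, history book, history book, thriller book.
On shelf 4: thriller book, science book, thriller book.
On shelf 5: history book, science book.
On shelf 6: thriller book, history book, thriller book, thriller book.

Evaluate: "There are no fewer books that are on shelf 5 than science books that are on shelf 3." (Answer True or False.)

True

books on shelf 5: 2.
science books on shelf 3: 1.
The claim requires 2 ≥ 1, which holds.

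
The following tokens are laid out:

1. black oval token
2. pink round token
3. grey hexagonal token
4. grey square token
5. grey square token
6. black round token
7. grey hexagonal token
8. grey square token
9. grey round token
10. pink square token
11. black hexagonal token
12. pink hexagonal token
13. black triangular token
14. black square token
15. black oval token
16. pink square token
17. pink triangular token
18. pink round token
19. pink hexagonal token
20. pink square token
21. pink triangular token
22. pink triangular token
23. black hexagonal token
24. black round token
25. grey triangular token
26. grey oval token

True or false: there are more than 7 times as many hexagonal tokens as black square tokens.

hexagonal tokens: 6.
black square tokens: 1.
The claim requires 6 > 7 × 1 = 7, which does not hold.

False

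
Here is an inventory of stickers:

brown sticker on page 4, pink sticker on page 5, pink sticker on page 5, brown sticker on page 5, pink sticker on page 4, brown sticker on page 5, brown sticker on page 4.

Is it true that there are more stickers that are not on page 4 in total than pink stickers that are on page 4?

stickers that are not on page 4: 4.
pink stickers on page 4: 1.
The claim requires 4 > 1, which holds.

True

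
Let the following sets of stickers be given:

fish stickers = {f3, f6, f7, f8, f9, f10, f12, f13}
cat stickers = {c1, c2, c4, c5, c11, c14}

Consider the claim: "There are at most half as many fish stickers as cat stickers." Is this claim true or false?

There are 8 fish stickers.
There are 6 cat stickers.
The claim requires 2 × 8 = 16 ≤ 6, which does not hold.

False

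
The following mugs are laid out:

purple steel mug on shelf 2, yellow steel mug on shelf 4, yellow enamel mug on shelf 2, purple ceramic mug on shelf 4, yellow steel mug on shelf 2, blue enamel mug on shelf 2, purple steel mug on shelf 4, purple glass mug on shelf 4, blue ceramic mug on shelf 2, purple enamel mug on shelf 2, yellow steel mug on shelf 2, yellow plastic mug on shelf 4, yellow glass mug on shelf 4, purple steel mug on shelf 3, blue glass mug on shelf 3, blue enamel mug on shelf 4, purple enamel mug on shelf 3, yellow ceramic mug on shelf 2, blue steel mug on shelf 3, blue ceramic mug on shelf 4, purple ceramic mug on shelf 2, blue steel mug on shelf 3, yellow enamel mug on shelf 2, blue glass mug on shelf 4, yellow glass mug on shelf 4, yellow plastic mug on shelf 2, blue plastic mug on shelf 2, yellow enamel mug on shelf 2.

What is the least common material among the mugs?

Counts by material: steel 8, enamel 7, glass 5, ceramic 5, plastic 3.
The minimum is 3, held uniquely by plastic.

plastic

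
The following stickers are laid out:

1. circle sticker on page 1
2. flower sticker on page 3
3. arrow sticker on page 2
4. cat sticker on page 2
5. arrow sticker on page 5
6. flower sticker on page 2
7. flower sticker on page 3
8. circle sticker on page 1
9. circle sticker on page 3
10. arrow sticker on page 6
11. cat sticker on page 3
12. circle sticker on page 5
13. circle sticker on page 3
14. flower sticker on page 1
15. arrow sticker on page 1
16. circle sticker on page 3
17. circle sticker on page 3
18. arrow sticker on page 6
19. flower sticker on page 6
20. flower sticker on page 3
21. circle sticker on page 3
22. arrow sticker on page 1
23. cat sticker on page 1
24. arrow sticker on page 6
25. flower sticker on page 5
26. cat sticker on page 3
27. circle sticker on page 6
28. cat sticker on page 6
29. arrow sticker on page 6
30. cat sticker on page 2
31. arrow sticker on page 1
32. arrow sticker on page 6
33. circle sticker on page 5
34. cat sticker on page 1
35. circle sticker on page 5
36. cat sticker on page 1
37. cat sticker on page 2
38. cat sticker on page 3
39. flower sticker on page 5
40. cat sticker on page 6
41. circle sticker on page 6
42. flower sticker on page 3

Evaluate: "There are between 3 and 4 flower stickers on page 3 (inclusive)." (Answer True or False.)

There are 4 flower stickers on page 3.
The claim requires 3 ≤ 4 ≤ 4, which holds.

True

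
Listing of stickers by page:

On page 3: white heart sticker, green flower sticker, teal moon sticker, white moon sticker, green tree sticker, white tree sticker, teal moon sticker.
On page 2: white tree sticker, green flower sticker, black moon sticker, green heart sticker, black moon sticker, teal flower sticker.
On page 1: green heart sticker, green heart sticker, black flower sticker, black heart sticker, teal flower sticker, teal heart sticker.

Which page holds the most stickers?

Counts by page: page 3→7, page 2→6, page 1→6.
The maximum is 7, held uniquely by page 3.

page 3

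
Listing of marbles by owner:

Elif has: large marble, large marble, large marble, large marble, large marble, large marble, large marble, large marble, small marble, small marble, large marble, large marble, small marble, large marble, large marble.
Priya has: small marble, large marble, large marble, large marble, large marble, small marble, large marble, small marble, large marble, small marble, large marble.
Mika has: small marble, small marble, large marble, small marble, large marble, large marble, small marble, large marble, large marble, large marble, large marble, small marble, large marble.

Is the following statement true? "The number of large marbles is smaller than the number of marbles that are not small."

False

|large marbles| = 27.
|marbles that are not small| = 27.
The claim requires 27 < 27, which does not hold.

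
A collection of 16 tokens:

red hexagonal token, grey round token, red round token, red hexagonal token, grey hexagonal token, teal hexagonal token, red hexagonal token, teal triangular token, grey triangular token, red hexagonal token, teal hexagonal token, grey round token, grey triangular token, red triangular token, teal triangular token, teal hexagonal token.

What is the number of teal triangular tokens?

2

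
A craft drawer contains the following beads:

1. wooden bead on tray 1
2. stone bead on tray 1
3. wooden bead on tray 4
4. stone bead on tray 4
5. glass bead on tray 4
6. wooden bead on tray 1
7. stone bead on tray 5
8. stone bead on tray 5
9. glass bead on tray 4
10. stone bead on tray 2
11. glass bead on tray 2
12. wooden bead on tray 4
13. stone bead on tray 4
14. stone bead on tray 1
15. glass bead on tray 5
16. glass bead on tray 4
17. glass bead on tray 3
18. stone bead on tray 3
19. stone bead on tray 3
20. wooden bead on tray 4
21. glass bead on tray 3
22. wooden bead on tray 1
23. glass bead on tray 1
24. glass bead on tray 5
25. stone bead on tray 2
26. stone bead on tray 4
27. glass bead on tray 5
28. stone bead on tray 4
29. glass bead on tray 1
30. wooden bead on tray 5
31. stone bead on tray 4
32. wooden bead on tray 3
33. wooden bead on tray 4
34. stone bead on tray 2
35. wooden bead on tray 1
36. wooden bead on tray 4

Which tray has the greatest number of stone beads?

Counts by tray (restricted to stone beads): tray 4→5, tray 2→3, tray 5→2, tray 1→2, tray 3→2.
The maximum is 5, held uniquely by tray 4.

tray 4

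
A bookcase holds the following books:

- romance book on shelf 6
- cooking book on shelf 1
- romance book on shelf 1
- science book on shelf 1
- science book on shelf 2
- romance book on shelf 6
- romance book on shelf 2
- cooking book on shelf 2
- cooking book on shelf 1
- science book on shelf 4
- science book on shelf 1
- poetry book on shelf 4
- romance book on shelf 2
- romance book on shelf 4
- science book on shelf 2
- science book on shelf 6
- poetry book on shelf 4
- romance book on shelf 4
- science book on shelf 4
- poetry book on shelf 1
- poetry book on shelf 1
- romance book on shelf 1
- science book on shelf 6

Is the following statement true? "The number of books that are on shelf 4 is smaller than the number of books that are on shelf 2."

False

There are 6 books on shelf 4.
There are 5 books on shelf 2.
The claim requires 6 < 5, which does not hold.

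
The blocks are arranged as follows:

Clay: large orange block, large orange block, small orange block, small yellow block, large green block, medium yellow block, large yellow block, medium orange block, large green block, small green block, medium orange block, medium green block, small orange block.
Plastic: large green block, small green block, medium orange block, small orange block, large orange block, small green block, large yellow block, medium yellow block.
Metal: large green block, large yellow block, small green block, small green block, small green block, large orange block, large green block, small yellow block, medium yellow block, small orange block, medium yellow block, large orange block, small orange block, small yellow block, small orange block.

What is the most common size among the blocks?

small

Counts by size: small 15, large 13, medium 8.
The maximum is 15, held uniquely by small.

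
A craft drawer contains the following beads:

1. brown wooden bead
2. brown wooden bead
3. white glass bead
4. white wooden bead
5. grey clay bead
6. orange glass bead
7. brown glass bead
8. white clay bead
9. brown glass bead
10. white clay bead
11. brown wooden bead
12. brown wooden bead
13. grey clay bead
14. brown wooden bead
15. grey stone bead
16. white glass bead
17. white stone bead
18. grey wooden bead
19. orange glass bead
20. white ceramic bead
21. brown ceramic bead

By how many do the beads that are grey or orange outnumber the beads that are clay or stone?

beads that are grey or orange: 6.
beads that are clay or stone: 6.
6 − 6 = 0.

0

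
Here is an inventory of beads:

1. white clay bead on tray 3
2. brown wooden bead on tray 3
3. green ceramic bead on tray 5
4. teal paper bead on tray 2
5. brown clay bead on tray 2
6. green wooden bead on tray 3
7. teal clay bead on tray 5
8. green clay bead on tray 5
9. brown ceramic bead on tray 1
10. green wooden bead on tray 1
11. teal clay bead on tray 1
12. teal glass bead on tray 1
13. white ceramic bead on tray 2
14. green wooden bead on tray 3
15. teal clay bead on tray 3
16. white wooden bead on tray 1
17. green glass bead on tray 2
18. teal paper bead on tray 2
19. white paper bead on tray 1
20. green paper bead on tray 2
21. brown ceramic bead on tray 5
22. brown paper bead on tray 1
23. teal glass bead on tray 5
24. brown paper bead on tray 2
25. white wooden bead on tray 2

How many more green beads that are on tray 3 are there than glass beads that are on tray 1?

green beads on tray 3: 2.
glass beads on tray 1: 1.
2 − 1 = 1.

1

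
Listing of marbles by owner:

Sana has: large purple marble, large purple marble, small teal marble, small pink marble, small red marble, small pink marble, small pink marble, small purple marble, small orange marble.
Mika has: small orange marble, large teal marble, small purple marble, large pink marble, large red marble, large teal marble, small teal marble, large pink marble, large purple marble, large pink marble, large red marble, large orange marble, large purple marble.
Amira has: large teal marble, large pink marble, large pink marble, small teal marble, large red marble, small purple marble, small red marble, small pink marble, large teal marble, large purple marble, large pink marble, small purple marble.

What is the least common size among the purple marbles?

small

Counts by size (restricted to purple marbles): large 5, small 4.
The minimum is 4, held uniquely by small.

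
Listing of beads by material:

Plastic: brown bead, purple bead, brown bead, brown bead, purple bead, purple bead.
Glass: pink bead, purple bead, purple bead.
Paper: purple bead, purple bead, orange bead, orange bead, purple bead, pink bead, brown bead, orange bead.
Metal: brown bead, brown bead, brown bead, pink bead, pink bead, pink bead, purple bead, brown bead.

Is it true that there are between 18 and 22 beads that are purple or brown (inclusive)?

False

There are 17 beads that are purple or brown.
The claim requires 18 ≤ 17 ≤ 22, which does not hold.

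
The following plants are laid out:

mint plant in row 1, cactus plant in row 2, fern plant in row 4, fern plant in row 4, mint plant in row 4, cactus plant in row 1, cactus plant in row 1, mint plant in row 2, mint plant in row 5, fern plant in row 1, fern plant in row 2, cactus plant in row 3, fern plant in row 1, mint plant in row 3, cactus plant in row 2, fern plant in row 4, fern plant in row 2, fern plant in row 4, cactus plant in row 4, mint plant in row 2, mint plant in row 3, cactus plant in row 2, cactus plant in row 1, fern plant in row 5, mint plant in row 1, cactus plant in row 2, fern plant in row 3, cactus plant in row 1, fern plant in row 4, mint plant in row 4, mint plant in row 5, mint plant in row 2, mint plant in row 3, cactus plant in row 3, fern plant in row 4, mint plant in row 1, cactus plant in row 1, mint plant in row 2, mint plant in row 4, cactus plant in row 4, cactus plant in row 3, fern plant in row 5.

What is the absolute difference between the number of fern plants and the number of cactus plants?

1

fern plants: 13. cactus plants: 14.
|13 − 14| = 14 − 13 = 1.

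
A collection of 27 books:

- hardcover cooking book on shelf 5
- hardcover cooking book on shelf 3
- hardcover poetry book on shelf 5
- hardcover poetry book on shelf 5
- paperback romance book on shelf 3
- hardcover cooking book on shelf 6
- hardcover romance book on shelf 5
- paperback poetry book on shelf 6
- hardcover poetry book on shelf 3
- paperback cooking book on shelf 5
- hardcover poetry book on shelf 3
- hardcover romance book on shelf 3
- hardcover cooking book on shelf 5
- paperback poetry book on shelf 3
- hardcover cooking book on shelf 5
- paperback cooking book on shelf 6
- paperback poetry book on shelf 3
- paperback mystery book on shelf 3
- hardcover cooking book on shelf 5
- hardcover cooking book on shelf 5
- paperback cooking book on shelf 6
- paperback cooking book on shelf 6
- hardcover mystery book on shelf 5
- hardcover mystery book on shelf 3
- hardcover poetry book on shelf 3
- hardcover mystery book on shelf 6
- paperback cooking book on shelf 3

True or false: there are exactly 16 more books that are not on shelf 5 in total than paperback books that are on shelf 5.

True

books that are not on shelf 5: 17.
paperback books on shelf 5: 1.
The claim requires 17 − 1 (= 16) to equal 16, which holds.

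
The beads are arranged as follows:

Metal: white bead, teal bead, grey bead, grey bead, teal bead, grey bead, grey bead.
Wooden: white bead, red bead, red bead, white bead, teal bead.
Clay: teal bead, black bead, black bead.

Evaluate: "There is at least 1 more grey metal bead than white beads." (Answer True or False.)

True

There are 4 grey metal beads.
There are 3 white beads.
The claim requires 4 − 3 = 1 ≥ 1, which holds.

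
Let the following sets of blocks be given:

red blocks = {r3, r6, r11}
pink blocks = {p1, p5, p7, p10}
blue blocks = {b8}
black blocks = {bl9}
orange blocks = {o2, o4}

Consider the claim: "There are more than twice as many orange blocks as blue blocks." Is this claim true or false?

False

|orange blocks| = 2.
|blue blocks| = 1.
The claim requires 2 > 2 × 1 = 2, which does not hold.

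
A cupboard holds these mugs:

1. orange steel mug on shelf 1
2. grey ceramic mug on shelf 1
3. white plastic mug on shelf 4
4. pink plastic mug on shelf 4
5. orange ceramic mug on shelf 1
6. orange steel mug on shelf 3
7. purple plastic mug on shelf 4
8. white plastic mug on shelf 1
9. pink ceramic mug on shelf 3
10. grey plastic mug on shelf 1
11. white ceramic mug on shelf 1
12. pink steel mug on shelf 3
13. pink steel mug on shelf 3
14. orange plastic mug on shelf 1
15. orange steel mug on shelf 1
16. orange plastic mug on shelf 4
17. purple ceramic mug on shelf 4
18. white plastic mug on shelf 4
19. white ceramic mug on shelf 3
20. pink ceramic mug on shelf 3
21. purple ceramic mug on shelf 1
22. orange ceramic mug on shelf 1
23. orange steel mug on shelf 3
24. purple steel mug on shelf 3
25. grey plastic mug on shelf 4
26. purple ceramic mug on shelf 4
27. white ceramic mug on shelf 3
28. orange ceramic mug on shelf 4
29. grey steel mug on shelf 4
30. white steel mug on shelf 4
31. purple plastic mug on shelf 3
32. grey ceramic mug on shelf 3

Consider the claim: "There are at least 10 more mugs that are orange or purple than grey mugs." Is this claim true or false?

True

There are 15 mugs that are orange or purple.
There are 5 grey mugs.
The claim requires 15 − 5 = 10 ≥ 10, which holds.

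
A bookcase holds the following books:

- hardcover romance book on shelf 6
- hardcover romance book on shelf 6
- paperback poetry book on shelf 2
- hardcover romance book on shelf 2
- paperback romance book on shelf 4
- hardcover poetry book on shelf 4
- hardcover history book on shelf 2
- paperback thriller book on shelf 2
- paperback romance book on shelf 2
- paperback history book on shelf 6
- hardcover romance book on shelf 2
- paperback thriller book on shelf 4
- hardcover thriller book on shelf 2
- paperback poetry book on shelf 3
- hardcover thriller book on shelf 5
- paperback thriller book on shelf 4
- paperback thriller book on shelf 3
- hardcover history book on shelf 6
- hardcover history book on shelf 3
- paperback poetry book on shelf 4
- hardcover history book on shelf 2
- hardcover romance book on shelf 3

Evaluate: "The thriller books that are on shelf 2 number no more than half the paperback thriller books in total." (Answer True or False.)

True

thriller books on shelf 2: 2.
paperback thriller books: 4.
The claim requires 2 × 2 = 4 ≤ 4, which holds.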